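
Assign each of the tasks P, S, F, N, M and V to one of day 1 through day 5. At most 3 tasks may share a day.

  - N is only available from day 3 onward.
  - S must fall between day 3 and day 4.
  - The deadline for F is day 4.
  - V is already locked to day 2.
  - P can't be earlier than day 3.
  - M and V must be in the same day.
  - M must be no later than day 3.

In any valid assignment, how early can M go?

day 2

M must be in the same day as V, which can't be before day 2, so M is at least day 2; M's own window allows nothing later than day 3; M must be in the same day as V, which can't be after day 2, so M is at most day 2.
M at day 2 is achievable: V=day 2; F=day 1; M=day 2; P=day 3; N=day 3; S=day 3.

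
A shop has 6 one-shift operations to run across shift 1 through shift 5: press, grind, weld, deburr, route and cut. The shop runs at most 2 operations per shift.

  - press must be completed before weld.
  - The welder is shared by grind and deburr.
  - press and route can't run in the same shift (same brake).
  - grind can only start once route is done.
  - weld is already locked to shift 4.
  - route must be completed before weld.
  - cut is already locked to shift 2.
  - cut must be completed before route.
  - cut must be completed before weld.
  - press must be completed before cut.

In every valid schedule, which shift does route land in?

shift 3

cut is fixed at shift 2 and must come before route, so route is at least shift 3.
weld is fixed at shift 4 and must come after route, so route is at most shift 3.
So route must be shift 3.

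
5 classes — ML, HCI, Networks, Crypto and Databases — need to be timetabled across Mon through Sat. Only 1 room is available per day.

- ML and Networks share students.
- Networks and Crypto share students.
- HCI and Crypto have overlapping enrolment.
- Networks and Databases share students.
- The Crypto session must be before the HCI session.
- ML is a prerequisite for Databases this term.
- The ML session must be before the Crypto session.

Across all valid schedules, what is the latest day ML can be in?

Wed

Downstream work caps ML at Thu.
ML at Wed is achievable: HCI -> Fri; Databases -> Sat; Crypto -> Thu; Networks -> Mon; ML -> Wed.
Nothing later works — the conflict and capacity constraints rule out every day after Wed.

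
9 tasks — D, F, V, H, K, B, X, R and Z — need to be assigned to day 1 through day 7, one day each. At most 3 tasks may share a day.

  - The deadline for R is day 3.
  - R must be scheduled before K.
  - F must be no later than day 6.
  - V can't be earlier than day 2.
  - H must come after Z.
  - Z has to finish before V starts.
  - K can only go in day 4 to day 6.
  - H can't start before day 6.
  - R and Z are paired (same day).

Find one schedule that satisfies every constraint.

H -> day 6; K -> day 4; X -> day 3; F -> day 1; B -> day 2; V -> day 2; Z -> day 1; D -> day 2; R -> day 1

Checking: R(day 1) before K(day 4); Z(day 1) before V(day 2); Z(day 1) before H(day 6); R = Z = day 1; H=day 6 in [day 6,day 7]; K=day 4 in [day 4,day 6]; R=day 1 in [day 1,day 3]; V=day 2 in [day 2,day 7]; F=day 1 in [day 1,day 6]; max 3 per day (cap 3).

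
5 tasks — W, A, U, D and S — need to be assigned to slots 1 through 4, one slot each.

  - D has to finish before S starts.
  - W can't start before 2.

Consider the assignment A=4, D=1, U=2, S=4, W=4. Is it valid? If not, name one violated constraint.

Valid

W can't start before 2 — holds.
D has to finish before S starts — holds.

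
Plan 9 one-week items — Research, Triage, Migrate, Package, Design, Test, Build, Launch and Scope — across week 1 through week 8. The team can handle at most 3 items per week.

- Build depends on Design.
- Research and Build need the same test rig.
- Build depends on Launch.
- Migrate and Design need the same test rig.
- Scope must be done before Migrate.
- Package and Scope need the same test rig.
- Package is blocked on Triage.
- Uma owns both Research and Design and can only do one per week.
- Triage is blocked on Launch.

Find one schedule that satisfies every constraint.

Package=week 3, Triage=week 2, Test=week 3, Build=week 2, Migrate=week 2, Launch=week 1, Scope=week 1, Research=week 3, Design=week 1

Checking: Launch(week 1) before Build(week 2); Triage(week 2) before Package(week 3); Scope(week 1) before Migrate(week 2); Design(week 1) before Build(week 2); Launch(week 1) before Triage(week 2); Migrate(week 2) != Design(week 1); Package(week 3) != Scope(week 1); Research(week 3) != Build(week 2); Research(week 3) != Design(week 1); max 3 per week (cap 3).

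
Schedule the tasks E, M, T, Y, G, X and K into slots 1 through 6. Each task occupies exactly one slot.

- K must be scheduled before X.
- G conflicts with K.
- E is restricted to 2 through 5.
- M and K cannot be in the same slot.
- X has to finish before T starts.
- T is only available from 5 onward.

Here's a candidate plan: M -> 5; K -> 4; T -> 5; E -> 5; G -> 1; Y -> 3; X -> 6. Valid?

M and K cannot be in the same slot — holds.
G conflicts with K — holds.
K must be scheduled before X — holds.
T is only available from 5 onward — holds.
E is restricted to 2 through 5 — holds.
X has to finish before T starts — violated.

No — it violates: X has to finish before T starts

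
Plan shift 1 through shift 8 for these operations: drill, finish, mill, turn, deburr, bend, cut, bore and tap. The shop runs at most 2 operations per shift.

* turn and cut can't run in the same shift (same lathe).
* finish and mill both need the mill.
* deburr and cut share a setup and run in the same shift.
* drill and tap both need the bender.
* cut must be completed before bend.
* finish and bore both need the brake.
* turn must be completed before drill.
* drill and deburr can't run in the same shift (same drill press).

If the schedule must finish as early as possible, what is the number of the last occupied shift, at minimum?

5

The precedence chain requires at least 2 distinct shifts.
With at most 2 per shift and 9 operations, at least 5 shifts are needed.
5 works (last occupied shift: shift 5): for example cut -> shift 3, finish -> shift 1, tap -> shift 5, bore -> shift 4, turn -> shift 1, mill -> shift 2, bend -> shift 4, deburr -> shift 3, drill -> shift 2.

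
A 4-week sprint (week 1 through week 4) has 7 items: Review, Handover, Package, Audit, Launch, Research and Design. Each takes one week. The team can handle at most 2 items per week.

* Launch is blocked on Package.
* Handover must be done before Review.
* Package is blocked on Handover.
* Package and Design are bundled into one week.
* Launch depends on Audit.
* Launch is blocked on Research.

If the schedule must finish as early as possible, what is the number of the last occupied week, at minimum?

The precedence chain requires at least 3 distinct weeks.
With at most 2 per week and 7 work items, at least 4 weeks are needed.
4 works (last occupied week: week 4): for example Launch=week 4; Research=week 3; Package=week 2; Handover=week 1; Design=week 2; Audit=week 1; Review=week 3.

week 4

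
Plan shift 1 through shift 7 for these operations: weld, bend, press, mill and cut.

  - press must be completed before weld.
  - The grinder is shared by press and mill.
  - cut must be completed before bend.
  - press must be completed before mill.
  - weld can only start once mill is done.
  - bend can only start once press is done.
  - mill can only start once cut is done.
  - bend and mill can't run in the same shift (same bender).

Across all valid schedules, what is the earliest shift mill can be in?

shift 2

Precedence pushes mill to at least shift 2; downstream work caps mill at shift 6.
mill at shift 2 is achievable: press -> shift 1; bend -> shift 3; mill -> shift 2; weld -> shift 3; cut -> shift 1.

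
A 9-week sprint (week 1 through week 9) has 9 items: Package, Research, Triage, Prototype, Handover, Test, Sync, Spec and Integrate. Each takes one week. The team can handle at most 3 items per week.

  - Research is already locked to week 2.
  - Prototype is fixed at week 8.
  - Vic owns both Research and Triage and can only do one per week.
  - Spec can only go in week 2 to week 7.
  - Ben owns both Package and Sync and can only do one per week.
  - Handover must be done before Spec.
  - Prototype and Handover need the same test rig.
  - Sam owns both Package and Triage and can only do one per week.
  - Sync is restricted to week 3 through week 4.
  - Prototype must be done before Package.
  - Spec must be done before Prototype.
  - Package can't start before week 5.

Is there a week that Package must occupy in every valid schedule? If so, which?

week 9

Package is available from week 5; precedence pushes Package to at least week 9.
So Package is pinned to week 9.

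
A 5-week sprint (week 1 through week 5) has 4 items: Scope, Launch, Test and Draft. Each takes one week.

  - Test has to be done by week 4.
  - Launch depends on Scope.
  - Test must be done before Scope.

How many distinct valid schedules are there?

Splitting on Scope: it can be week 2 (15), week 3 (20), week 4 (15). Listing each branch's schedules as (Launch, Test, Draft) by week number:
Scope=week 2: (3,1,1) (3,1,2) (3,1,3) (3,1,4) (3,1,5) (4,1,1) (4,1,2) (4,1,3) (4,1,4) (4,1,5) (5,1,1) (5,1,2) (5,1,3) (5,1,4) (5,1,5) — 15.
Scope=week 3: (4,1,1) (4,1,2) (4,1,3) (4,1,4) (4,1,5) (4,2,1) (4,2,2) (4,2,3) (4,2,4) (4,2,5) (5,1,1) (5,1,2) (5,1,3) (5,1,4) (5,1,5) (5,2,1) (5,2,2) (5,2,3) (5,2,4) (5,2,5) — 20.
Scope=week 4: (5,1,1) (5,1,2) (5,1,3) (5,1,4) (5,1,5) (5,2,1) (5,2,2) (5,2,3) (5,2,4) (5,2,5) (5,3,1) (5,3,2) (5,3,3) (5,3,4) (5,3,5) — 15.
Summing: 15 + 20 + 15 = 50.

50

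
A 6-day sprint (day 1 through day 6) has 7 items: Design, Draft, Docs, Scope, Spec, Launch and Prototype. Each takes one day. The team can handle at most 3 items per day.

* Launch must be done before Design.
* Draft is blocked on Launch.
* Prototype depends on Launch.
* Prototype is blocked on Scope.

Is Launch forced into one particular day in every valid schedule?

No

Launch can be day 1 (e.g. Design in day 2, Prototype in day 2, Docs in day 1, Draft in day 2, Launch in day 1, Spec in day 3, Scope in day 1) or day 2 (e.g. Docs -> day 1; Draft -> day 3; Scope -> day 1; Design -> day 3; Spec -> day 1; Launch -> day 2; Prototype -> day 3).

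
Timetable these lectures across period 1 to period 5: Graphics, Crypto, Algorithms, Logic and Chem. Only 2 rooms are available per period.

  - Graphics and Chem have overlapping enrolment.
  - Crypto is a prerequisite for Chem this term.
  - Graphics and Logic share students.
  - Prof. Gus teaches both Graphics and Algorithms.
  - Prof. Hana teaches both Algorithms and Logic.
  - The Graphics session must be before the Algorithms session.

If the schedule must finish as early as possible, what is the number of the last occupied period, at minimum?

The precedence chain requires at least 2 distinct periods.
With at most 2 per period and 5 lectures, at least 3 periods are needed.
3 works (last occupied period: period 3): for example Graphics in period 1; Crypto in period 1; Logic in period 3; Chem in period 2; Algorithms in period 2.

period 3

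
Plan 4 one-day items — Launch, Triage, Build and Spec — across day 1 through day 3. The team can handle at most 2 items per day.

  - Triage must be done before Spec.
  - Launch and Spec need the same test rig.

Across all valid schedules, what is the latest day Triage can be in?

day 2

Downstream work caps Triage at day 2.
Triage at day 2 is achievable: Spec=day 3, Triage=day 2, Launch=day 1, Build=day 1.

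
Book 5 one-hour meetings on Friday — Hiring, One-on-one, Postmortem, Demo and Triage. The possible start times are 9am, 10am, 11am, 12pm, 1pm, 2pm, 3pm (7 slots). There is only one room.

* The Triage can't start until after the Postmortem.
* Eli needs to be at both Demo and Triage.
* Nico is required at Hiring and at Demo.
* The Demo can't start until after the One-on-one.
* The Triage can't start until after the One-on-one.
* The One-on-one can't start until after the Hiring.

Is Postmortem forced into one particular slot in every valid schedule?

No

Postmortem can be 9am (e.g. Demo in 1pm; Hiring in 10am; Triage in 12pm; One-on-one in 11am; Postmortem in 9am) or 10am (e.g. One-on-one=11am; Triage=12pm; Hiring=9am; Postmortem=10am; Demo=1pm).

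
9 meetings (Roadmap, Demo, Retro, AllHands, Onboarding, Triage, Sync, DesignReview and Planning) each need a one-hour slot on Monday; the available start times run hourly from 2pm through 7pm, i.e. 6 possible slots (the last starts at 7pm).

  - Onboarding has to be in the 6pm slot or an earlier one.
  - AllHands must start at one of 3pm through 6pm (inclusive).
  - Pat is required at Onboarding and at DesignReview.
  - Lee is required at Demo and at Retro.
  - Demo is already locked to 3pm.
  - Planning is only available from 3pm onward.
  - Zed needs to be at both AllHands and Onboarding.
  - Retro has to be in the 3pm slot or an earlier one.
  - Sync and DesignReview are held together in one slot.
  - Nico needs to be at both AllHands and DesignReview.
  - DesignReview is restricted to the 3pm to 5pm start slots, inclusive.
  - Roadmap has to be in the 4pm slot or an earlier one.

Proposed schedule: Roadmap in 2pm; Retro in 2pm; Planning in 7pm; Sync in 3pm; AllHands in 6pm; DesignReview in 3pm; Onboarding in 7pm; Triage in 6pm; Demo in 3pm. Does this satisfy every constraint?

No — it violates: Onboarding has to be in the 6pm slot or an earlier one

Demo is already locked to 3pm — holds.
Pat is required at Onboarding and at DesignReview — holds.
DesignReview is restricted to the 3pm to 5pm start slots, inclusive — holds.
Onboarding has to be in the 6pm slot or an earlier one — violated.
Roadmap has to be in the 4pm slot or an earlier one — holds.
Zed needs to be at both AllHands and Onboarding — holds.
Retro has to be in the 3pm slot or an earlier one — holds.
Planning is only available from 3pm onward — holds.
Nico needs to be at both AllHands and DesignReview — holds.
Sync and DesignReview are held together in one slot — holds.
Lee is required at Demo and at Retro — holds.
AllHands must start at one of 3pm through 6pm (inclusive) — holds.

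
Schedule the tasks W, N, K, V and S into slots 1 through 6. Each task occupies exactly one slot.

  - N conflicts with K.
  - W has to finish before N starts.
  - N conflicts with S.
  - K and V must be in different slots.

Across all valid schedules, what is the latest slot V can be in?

6

V at 6 is achievable: N -> 2; W -> 1; V -> 6; S -> 1; K -> 1.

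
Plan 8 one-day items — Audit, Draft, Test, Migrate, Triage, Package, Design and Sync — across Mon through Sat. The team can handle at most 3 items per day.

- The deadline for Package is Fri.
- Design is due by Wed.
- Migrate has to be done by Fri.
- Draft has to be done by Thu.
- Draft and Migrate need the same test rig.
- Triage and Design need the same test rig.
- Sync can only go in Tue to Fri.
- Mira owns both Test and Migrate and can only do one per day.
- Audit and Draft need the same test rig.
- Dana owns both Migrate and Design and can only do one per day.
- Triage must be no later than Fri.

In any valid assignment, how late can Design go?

Design's own window allows nothing later than Wed.
Design at Wed is achievable: Package=Mon; Triage=Mon; Test=Wed; Migrate=Tue; Draft=Mon; Sync=Tue; Design=Wed; Audit=Tue.

Wed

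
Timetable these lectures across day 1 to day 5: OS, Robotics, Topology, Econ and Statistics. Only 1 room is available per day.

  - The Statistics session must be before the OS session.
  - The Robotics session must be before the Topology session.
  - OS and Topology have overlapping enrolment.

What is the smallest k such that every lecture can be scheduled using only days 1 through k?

5 days

The precedence chain requires at least 2 distinct days.
With at most 1 per day and 5 lectures, at least 5 days are needed.
5 works (last occupied day: day 5): for example Econ=day 5, Statistics=day 1, OS=day 2, Topology=day 4, Robotics=day 3.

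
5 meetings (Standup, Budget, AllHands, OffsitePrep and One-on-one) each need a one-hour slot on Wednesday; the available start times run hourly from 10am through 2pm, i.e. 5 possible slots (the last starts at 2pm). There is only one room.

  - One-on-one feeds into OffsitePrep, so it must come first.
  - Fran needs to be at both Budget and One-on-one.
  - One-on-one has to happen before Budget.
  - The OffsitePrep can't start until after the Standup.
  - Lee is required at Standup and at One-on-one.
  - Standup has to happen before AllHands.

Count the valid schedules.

16

Splitting on Standup: it can be 10am (8), 11am (6), 12pm (2). Listing each branch's schedules as (Budget, AllHands, OffsitePrep, One-on-one):
Standup=10am: (12pm,1pm,2pm,11am) (12pm,2pm,1pm,11am) (1pm,11am,2pm,12pm) (1pm,12pm,2pm,11am) (1pm,2pm,12pm,11am) (2pm,11am,1pm,12pm) (2pm,12pm,1pm,11am) (2pm,1pm,12pm,11am) — 8.
Standup=11am: (12pm,1pm,2pm,10am) (12pm,2pm,1pm,10am) (1pm,12pm,2pm,10am) (1pm,2pm,12pm,10am) (2pm,12pm,1pm,10am) (2pm,1pm,12pm,10am) — 6.
Standup=12pm: (11am,1pm,2pm,10am) (11am,2pm,1pm,10am) — 2.
Summing: 8 + 6 + 2 = 16.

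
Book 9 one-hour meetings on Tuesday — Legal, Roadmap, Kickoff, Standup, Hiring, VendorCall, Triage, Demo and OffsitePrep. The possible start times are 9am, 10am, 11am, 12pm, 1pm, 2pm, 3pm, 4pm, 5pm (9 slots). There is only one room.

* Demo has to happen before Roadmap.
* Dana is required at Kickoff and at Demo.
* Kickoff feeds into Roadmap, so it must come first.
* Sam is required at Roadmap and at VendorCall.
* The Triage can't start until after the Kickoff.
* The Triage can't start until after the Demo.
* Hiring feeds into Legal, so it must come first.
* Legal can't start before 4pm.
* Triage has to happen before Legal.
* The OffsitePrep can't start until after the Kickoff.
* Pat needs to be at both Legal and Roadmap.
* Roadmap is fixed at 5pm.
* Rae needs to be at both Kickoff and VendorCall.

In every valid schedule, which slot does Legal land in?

4pm

Legal's window is 4pm–5pm.
Roadmap is fixed at 5pm, and Legal can't share a slot with Roadmap.
So Legal must be 4pm.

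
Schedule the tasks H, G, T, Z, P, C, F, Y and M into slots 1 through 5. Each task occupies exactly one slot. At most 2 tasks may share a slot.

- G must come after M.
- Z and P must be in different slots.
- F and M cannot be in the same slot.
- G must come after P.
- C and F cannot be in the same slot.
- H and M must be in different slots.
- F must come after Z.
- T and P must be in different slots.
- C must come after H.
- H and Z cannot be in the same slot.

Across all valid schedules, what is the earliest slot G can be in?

Precedence pushes G to at least 2.
G at 2 is achievable: P in 1; Y in 5; Z in 3; F in 4; H in 2; C in 3; M in 1; G in 2; T in 4.

2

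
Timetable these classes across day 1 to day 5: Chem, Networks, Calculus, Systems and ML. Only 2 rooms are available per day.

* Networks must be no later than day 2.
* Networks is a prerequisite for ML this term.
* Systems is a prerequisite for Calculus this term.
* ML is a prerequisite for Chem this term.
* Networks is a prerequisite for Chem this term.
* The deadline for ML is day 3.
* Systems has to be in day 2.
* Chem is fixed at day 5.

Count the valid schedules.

Splitting on Networks: it can be day 1 (6), day 2 (3). Listing each branch's schedules as (Chem, Calculus, Systems, ML) by day number:
Networks=day 1: (5,3,2,2) (5,3,2,3) (5,4,2,2) (5,4,2,3) (5,5,2,2) (5,5,2,3) — 6.
Networks=day 2: (5,3,2,3) (5,4,2,3) (5,5,2,3) — 3.
Summing: 6 + 3 = 9.

9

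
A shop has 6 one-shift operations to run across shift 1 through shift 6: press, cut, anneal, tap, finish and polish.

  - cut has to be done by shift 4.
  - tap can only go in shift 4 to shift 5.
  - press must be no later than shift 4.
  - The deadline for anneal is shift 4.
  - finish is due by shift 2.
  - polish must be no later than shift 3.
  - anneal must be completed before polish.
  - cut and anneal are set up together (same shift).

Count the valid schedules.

48

Splitting on press: it can be shift 1 (12), shift 2 (12), shift 3 (12), shift 4 (12). Listing each branch's schedules as (cut, anneal, tap, finish, polish) by shift number:
press=shift 1: (1,1,4,1,2) (1,1,4,1,3) (1,1,4,2,2) (1,1,4,2,3) (1,1,5,1,2) (1,1,5,1,3) (1,1,5,2,2) (1,1,5,2,3) (2,2,4,1,3) (2,2,4,2,3) (2,2,5,1,3) (2,2,5,2,3) — 12.
press=shift 2: (1,1,4,1,2) (1,1,4,1,3) (1,1,4,2,2) (1,1,4,2,3) (1,1,5,1,2) (1,1,5,1,3) (1,1,5,2,2) (1,1,5,2,3) (2,2,4,1,3) (2,2,4,2,3) (2,2,5,1,3) (2,2,5,2,3) — 12.
press=shift 3: (1,1,4,1,2) (1,1,4,1,3) (1,1,4,2,2) (1,1,4,2,3) (1,1,5,1,2) (1,1,5,1,3) (1,1,5,2,2) (1,1,5,2,3) (2,2,4,1,3) (2,2,4,2,3) (2,2,5,1,3) (2,2,5,2,3) — 12.
press=shift 4: (1,1,4,1,2) (1,1,4,1,3) (1,1,4,2,2) (1,1,4,2,3) (1,1,5,1,2) (1,1,5,1,3) (1,1,5,2,2) (1,1,5,2,3) (2,2,4,1,3) (2,2,4,2,3) (2,2,5,1,3) (2,2,5,2,3) — 12.
Summing: 12 + 12 + 12 + 12 = 48.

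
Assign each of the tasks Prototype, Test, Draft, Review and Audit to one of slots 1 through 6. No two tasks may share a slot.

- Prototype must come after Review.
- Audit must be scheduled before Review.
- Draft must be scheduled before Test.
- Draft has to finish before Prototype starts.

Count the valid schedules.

Splitting on Prototype: it can be 4 (6), 5 (18), 6 (30). Listing each branch's schedules as (Test, Draft, Review, Audit):
Prototype=4: (5,1,3,2) (5,2,3,1) (5,3,2,1) (6,1,3,2) (6,2,3,1) (6,3,2,1) — 6.
Prototype=5: (2,1,4,3) (3,1,4,2) (3,2,4,1) (4,1,3,2) (4,2,3,1) (4,3,2,1) (6,1,3,2) (6,1,4,2) (6,1,4,3) (6,2,3,1) (6,2,4,1) (6,2,4,3) (6,3,2,1) (6,3,4,1) (6,3,4,2) (6,4,2,1) (6,4,3,1) (6,4,3,2) — 18.
Prototype=6: (2,1,4,3) (2,1,5,3) (2,1,5,4) (3,1,4,2) (3,1,5,2) (3,1,5,4) (3,2,4,1) (3,2,5,1) (3,2,5,4) (4,1,3,2) (4,1,5,2) (4,1,5,3) (4,2,3,1) (4,2,5,1) (4,2,5,3) (4,3,2,1) (4,3,5,1) (4,3,5,2) (5,1,3,2) (5,1,4,2) (5,1,4,3) (5,2,3,1) (5,2,4,1) (5,2,4,3) (5,3,2,1) (5,3,4,1) (5,3,4,2) (5,4,2,1) (5,4,3,1) (5,4,3,2) — 30.
Summing: 6 + 18 + 30 = 54.

54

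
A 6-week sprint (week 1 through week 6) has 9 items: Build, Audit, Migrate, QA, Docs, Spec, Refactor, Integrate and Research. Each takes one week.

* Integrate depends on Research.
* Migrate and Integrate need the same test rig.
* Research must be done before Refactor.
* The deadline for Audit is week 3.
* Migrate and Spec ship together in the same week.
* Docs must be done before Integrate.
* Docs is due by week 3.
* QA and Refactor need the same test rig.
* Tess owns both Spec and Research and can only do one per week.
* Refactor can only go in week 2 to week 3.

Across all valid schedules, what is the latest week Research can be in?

Downstream work caps Research at week 2.
Research at week 2 is achievable: QA in week 1, Spec in week 1, Refactor in week 3, Migrate in week 1, Docs in week 1, Audit in week 1, Integrate in week 3, Research in week 2, Build in week 1.

week 2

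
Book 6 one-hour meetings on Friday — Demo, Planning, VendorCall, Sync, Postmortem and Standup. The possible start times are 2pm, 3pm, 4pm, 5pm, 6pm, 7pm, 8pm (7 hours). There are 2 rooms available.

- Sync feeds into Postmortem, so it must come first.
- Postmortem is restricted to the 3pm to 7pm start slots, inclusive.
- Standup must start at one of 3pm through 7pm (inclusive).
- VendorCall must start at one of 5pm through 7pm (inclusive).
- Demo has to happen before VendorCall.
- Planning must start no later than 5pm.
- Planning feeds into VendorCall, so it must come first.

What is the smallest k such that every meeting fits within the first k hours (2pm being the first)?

4

The precedence chain requires at least 2 distinct hours.
With at most 2 per hour and 6 meetings, at least 3 hours are needed.
VendorCall can't be placed before 5pm — that is hour 4 counting from 2pm — so the schedule must run through at least 4 hours.
4 works (last occupied hour: 5pm): for example VendorCall=5pm, Demo=2pm, Planning=4pm, Postmortem=3pm, Sync=2pm, Standup=3pm.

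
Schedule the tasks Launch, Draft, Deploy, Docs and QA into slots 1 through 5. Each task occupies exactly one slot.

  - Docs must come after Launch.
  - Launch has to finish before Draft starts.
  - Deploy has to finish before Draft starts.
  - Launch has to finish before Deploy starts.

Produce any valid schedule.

Deploy=2, Docs=2, QA=1, Draft=3, Launch=1

Checking: Deploy(2) before Draft(3); Launch(1) before Deploy(2); Launch(1) before Draft(3); Launch(1) before Docs(2).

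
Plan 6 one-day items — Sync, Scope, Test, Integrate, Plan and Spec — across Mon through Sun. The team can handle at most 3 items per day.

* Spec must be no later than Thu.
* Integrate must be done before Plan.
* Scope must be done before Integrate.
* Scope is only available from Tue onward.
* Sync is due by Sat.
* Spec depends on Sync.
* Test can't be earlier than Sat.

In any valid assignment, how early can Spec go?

Tue

Precedence pushes Spec to at least Tue; Spec's own window allows nothing later than Thu.
Spec at Tue is achievable: Plan in Thu; Scope in Tue; Test in Sat; Spec in Tue; Integrate in Wed; Sync in Mon.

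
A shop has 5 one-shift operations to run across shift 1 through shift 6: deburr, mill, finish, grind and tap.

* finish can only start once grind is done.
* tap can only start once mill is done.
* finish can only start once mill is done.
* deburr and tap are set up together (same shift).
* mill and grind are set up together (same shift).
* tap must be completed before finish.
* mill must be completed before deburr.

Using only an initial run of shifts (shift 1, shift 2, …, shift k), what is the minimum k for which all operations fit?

3

The precedence chain requires at least 3 distinct shifts.
3 works (last occupied shift: shift 3): for example finish=shift 3; tap=shift 2; grind=shift 1; deburr=shift 2; mill=shift 1.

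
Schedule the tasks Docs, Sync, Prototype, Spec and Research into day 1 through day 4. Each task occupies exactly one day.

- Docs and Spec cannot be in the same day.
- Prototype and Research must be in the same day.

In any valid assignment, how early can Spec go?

day 1

Spec at day 1 is achievable: Spec -> day 1; Docs -> day 2; Research -> day 1; Prototype -> day 1; Sync -> day 1.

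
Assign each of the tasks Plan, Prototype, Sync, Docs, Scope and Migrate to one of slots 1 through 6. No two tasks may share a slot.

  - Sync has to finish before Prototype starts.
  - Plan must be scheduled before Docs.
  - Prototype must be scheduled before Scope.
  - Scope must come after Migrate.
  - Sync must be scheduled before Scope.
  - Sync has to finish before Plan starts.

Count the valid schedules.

26

Splitting on Plan: it can be 2 (8), 3 (9), 4 (6), 5 (3). Listing each branch's schedules as (Prototype, Sync, Docs, Scope, Migrate):
Plan=2: (3,1,4,6,5) (3,1,5,6,4) (3,1,6,5,4) (4,1,3,6,5) (4,1,5,6,3) (4,1,6,5,3) (5,1,3,6,4) (5,1,4,6,3) — 8.
Plan=3: (2,1,4,6,5) (2,1,5,6,4) (2,1,6,5,4) (4,1,5,6,2) (4,1,6,5,2) (4,2,5,6,1) (4,2,6,5,1) (5,1,4,6,2) (5,2,4,6,1) — 9.
Plan=4: (2,1,5,6,3) (2,1,6,5,3) (3,1,5,6,2) (3,1,6,5,2) (3,2,5,6,1) (3,2,6,5,1) — 6.
Plan=5: (2,1,6,4,3) (3,1,6,4,2) (3,2,6,4,1) — 3.
Summing: 8 + 9 + 6 + 3 = 26.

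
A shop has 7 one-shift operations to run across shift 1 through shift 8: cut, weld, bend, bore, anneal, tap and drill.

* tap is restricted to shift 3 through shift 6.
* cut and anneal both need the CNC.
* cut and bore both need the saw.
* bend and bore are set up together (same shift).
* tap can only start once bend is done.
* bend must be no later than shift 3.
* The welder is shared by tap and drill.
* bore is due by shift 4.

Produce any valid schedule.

drill -> shift 1, bore -> shift 1, anneal -> shift 1, weld -> shift 1, tap -> shift 3, bend -> shift 1, cut -> shift 2

Checking: bend(shift 1) before tap(shift 3); cut(shift 2) != anneal(shift 1); tap(shift 3) != drill(shift 1); cut(shift 2) != bore(shift 1); bend = bore = shift 1; bore=shift 1 in [shift 1,shift 4]; bend=shift 1 in [shift 1,shift 3]; tap=shift 3 in [shift 3,shift 6].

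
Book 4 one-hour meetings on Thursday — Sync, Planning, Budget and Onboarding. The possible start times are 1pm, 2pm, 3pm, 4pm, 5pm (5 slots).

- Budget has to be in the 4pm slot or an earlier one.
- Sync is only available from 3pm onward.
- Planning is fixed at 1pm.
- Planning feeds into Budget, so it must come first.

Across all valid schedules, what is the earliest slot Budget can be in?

2pm

Precedence pushes Budget to at least 2pm; Budget's own window allows nothing later than 4pm.
Budget at 2pm is achievable: Budget -> 2pm; Sync -> 3pm; Onboarding -> 1pm; Planning -> 1pm.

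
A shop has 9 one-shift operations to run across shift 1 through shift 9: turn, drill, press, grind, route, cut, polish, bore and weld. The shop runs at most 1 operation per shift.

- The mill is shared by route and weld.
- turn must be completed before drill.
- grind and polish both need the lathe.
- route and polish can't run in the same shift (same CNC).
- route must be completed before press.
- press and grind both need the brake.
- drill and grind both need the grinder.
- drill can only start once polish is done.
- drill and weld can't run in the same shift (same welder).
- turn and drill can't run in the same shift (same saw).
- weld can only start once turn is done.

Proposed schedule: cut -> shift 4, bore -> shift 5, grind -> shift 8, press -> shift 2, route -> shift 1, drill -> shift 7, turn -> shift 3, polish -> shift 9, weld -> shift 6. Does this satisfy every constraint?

No — it violates: drill can only start once polish is done

grind and polish both need the lathe — holds.
drill can only start once polish is done — violated.
drill and weld can't run in the same shift (same welder) — holds.
turn and drill can't run in the same shift (same saw) — holds.
turn must be completed before drill — holds.
route and polish can't run in the same shift (same CNC) — holds.
route must be completed before press — holds.
The mill is shared by route and weld — holds.
press and grind both need the brake — holds.
weld can only start once turn is done — holds.
The shop runs at most 1 operation per shift — holds.
drill and grind both need the grinder — holds.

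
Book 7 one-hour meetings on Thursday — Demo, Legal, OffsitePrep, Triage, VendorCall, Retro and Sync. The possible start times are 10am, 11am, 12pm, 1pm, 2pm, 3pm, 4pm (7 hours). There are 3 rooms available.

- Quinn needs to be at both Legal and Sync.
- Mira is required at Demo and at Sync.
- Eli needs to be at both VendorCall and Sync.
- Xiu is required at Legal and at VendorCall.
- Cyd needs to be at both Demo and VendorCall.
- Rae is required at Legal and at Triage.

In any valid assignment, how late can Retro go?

Retro at 4pm is achievable: OffsitePrep in 10am; Sync in 12pm; VendorCall in 11am; Retro in 4pm; Demo in 10am; Legal in 10am; Triage in 11am.

4pm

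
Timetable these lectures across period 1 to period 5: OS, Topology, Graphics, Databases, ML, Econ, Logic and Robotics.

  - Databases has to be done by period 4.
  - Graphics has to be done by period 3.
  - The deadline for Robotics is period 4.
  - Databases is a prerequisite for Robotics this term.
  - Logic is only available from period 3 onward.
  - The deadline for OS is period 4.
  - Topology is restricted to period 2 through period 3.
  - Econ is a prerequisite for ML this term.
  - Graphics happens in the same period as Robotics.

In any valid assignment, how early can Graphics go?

period 2

Graphics must be in the same period as Robotics, which can't be before period 2, so Graphics is at least period 2; Graphics's own window allows nothing later than period 3.
Graphics at period 2 is achievable: ML -> period 2, Graphics -> period 2, Econ -> period 1, Topology -> period 2, Databases -> period 1, Robotics -> period 2, Logic -> period 3, OS -> period 1.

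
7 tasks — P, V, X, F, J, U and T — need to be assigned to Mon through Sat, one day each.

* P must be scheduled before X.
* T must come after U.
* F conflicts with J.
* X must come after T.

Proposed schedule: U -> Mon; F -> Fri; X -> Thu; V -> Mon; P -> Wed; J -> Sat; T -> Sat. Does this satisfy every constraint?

No — it violates: X must come after T

F conflicts with J — holds.
X must come after T — violated.
P must be scheduled before X — holds.
T must come after U — holds.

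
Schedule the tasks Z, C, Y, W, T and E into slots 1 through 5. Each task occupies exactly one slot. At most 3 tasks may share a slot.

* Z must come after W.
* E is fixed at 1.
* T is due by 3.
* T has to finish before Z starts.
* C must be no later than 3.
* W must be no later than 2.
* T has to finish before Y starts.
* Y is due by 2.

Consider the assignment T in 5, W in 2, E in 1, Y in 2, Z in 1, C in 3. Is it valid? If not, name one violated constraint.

Invalid. T has to finish before Z starts.

W must be no later than 2 — holds.
T has to finish before Y starts — violated.
At most 3 tasks may share a slot — holds.
T has to finish before Z starts — violated.
E is fixed at 1 — holds.
T is due by 3 — violated.
Y is due by 2 — holds.
C must be no later than 3 — holds.
Z must come after W — violated.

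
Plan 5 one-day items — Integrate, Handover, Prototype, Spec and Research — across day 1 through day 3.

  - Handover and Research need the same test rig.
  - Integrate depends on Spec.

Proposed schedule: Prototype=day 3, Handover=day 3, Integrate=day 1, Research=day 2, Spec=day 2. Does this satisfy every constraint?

Integrate depends on Spec — violated.
Handover and Research need the same test rig — holds.

No. Integrate depends on Spec is not satisfied.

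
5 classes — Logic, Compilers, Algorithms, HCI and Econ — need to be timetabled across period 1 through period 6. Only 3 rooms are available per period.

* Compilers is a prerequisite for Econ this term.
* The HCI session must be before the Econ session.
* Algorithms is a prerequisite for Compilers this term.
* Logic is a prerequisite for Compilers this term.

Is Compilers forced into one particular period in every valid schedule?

Compilers can be period 2 (e.g. Algorithms=period 1; Compilers=period 2; Econ=period 3; Logic=period 1; HCI=period 1) or period 3 (e.g. Econ in period 4, HCI in period 1, Algorithms in period 1, Compilers in period 3, Logic in period 1).

No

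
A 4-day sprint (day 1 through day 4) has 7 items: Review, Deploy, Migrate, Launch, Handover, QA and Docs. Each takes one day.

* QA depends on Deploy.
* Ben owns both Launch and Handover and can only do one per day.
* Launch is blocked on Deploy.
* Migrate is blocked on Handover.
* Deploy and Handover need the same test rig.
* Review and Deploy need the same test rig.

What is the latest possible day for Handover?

Downstream work caps Handover at day 3.
Handover at day 3 is achievable: QA in day 2; Review in day 2; Migrate in day 4; Handover in day 3; Deploy in day 1; Launch in day 2; Docs in day 1.

day 3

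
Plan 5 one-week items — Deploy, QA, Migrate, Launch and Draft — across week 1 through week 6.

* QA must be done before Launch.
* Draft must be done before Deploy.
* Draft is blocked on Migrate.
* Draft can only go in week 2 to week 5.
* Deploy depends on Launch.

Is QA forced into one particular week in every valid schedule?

No

QA can be week 1 (e.g. QA=week 1; Draft=week 2; Launch=week 2; Deploy=week 3; Migrate=week 1) or week 2 (e.g. QA in week 2, Migrate in week 1, Launch in week 3, Deploy in week 4, Draft in week 2).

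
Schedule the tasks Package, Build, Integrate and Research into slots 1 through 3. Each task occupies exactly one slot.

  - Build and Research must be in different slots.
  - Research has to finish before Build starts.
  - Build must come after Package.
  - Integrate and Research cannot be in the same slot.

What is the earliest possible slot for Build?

2

Precedence pushes Build to at least 2.
Build at 2 is achievable: Research in 1, Package in 1, Build in 2, Integrate in 2.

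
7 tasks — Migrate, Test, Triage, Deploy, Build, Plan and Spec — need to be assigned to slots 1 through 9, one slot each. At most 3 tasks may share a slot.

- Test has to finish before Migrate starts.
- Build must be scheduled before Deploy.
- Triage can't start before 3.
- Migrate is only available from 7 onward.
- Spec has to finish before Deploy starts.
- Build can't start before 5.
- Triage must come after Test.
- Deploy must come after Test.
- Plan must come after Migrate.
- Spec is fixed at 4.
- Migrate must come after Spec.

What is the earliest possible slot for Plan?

8

Precedence pushes Plan to at least 8.
Plan at 8 is achievable: Triage in 3, Deploy in 6, Test in 1, Migrate in 7, Build in 5, Plan in 8, Spec in 4.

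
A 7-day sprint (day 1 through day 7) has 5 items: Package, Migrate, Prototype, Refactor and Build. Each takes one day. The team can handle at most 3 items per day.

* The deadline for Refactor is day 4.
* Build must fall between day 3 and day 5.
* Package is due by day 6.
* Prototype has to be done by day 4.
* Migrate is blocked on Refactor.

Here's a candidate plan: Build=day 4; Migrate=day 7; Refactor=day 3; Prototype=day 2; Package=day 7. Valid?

No. Package is due by day 6 is not satisfied.

Migrate is blocked on Refactor — holds.
Package is due by day 6 — violated.
Prototype has to be done by day 4 — holds.
The team can handle at most 3 items per day — holds.
The deadline for Refactor is day 4 — holds.
Build must fall between day 3 and day 5 — holds.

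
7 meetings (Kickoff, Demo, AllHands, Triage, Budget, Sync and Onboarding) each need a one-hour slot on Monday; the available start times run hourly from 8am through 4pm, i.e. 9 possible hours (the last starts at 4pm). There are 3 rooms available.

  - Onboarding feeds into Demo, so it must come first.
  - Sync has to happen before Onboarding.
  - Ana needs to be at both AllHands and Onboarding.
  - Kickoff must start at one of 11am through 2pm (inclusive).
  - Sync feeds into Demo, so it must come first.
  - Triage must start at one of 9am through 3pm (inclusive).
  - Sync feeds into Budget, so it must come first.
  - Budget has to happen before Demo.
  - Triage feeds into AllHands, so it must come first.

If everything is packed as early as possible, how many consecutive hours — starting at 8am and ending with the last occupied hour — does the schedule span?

4 hours

The precedence chain requires at least 3 distinct hours.
With at most 3 per hour and 7 meetings, at least 3 hours are needed.
Kickoff can't be placed before 11am — that is hour 4 counting from 8am — so the schedule must run through at least 4 hours.
4 works (last occupied hour: 11am): for example Budget -> 9am, AllHands -> 10am, Triage -> 9am, Sync -> 8am, Kickoff -> 11am, Onboarding -> 9am, Demo -> 10am.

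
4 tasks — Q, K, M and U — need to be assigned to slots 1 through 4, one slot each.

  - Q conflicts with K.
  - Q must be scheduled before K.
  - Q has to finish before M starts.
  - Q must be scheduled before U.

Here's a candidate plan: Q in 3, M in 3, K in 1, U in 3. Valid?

Q must be scheduled before U — violated.
Q must be scheduled before K — violated.
Q conflicts with K — holds.
Q has to finish before M starts — violated.

No — it violates: Q must be scheduled before K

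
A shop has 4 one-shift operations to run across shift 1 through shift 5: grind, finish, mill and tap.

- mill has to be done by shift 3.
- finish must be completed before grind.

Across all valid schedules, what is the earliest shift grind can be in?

Precedence pushes grind to at least shift 2.
grind at shift 2 is achievable: mill -> shift 1, finish -> shift 1, grind -> shift 2, tap -> shift 1.

shift 2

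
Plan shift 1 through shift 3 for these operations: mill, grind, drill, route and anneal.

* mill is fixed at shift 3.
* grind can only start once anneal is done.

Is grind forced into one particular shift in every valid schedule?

No

grind can be shift 2 (e.g. mill in shift 3, anneal in shift 1, route in shift 1, drill in shift 1, grind in shift 2) or shift 3 (e.g. anneal -> shift 1, route -> shift 1, mill -> shift 3, grind -> shift 3, drill -> shift 1).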